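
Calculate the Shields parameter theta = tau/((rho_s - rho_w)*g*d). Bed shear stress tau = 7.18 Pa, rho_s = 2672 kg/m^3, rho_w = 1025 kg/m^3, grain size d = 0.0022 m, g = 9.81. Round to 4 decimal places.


theta = tau / ((rho_s - rho_w) * g * d)
rho_s - rho_w = 2672 - 1025 = 1647
Denominator = 1647 * 9.81 * 0.0022 = 35.545554
theta = 7.18 / 35.545554
theta = 0.2020

0.2020


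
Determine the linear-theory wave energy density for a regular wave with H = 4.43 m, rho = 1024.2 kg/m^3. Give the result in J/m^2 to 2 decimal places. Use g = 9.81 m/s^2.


E = (1/8) * rho * g * H^2
E = (1/8) * 1024.2 * 9.81 * 4.43^2
E = 0.125 * 1024.2 * 9.81 * 19.6249
E = 24647.41 J/m^2

24647.41


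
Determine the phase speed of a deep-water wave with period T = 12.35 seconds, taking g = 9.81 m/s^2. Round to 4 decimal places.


We use the deep-water celerity formula:
C = g * T / (2 * pi)
C = 9.81 * 12.35 / (2 * 3.14159...)
C = 121.153500 / 6.283185
C = 19.2822 m/s

19.2822


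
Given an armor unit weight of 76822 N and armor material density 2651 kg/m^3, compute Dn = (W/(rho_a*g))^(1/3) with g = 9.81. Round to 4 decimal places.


V = W / (rho_a * g)
V = 76822 / (2651 * 9.81)
V = 76822 / 26006.31
V = 2.953975 m^3
Dn = V^(1/3) = 2.953975^(1/3)
Dn = 1.4348 m

1.4348


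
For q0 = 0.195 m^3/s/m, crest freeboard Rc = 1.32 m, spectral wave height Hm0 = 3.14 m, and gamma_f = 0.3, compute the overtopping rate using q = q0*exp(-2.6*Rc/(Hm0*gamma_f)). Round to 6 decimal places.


q = q0 * exp(-2.6 * Rc / (Hm0 * gamma_f))
Exponent = -2.6 * 1.32 / (3.14 * 0.3)
= -2.6 * 1.32 / 0.9420
= -3.643312
exp(-3.643312) = 0.026166
q = 0.195 * 0.026166
q = 0.005102 m^3/s/m

0.005102


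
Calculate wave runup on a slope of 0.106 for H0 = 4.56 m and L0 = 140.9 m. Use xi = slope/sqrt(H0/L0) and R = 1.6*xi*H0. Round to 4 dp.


xi = slope / sqrt(H0/L0)
H0/L0 = 4.56/140.9 = 0.032363
sqrt(0.032363) = 0.179898
xi = 0.106 / 0.179898 = 0.589222
R = 1.6 * xi * H0 = 1.6 * 0.589222 * 4.56
R = 4.2990 m

4.2990


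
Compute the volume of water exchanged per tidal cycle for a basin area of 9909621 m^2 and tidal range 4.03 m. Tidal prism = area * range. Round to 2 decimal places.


Tidal prism = Area * Tidal range
P = 9909621 * 4.03
P = 39935772.63 m^3

39935772.63


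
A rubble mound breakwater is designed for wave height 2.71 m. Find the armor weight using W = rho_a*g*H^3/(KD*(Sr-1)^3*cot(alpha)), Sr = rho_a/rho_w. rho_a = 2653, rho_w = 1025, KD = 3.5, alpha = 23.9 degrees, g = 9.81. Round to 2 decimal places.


Sr = rho_a / rho_w = 2653 / 1025 = 2.588293
(Sr - 1) = 1.588293
(Sr - 1)^3 = 4.006744
cot(23.9) = 1 / tan(23.9) = 1 / 0.443139 = 2.256628
Numerator = 2653 * 9.81 * 2.71^3 = 517981.3581
Denominator = 3.5 * 4.006744 * 2.256628 = 31.646062
W = 517981.3581 / 31.646062
W = 16367.96 N

16367.96


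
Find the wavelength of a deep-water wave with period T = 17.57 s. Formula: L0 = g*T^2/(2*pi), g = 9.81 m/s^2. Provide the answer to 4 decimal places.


L0 = g * T^2 / (2 * pi)
L0 = 9.81 * 17.57^2 / (2 * pi)
L0 = 9.81 * 308.7049 / 6.28319
L0 = 3028.3951 / 6.28319
L0 = 481.9840 m

481.9840


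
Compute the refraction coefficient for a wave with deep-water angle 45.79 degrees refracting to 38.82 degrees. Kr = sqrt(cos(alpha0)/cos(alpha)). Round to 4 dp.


Kr = sqrt(cos(alpha0) / cos(alpha))
cos(45.79) = 0.697290
cos(38.82) = 0.779119
Kr = sqrt(0.697290 / 0.779119)
Kr = sqrt(0.894972)
Kr = 0.9460

0.9460


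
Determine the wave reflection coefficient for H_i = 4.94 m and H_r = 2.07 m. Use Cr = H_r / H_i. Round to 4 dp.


Cr = H_r / H_i
Cr = 2.07 / 4.94
Cr = 0.4190

0.4190


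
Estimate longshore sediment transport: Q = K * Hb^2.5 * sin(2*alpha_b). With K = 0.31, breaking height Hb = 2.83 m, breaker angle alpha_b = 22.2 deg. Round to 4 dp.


Q = K * Hb^2.5 * sin(2 * alpha_b)
Hb^2.5 = 2.83^2.5 = 13.473055
sin(2 * 22.2) = sin(44.4) = 0.699663
Q = 0.31 * 13.473055 * 0.699663
Q = 2.9222 m^3/s

2.9222


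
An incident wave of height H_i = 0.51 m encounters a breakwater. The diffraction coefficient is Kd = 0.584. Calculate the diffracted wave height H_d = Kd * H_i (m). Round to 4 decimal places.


H_d = Kd * H_i
H_d = 0.584 * 0.51
H_d = 0.2978 m

0.2978


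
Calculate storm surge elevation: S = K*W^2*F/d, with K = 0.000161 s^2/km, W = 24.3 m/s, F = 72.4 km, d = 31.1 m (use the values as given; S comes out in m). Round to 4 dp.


S = K * W^2 * F / d
W^2 = 24.3^2 = 590.49
S = 0.000161 * 590.49 * 72.4 / 31.1
Numerator = 0.000161 * 590.49 * 72.4 = 6.882988
S = 6.882988 / 31.1 = 0.2213 m

0.2213


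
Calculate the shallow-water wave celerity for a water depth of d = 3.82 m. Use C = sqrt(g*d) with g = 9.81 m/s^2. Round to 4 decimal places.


Using the shallow-water approximation:
C = sqrt(g * d) = sqrt(9.81 * 3.82)
C = sqrt(37.4742)
C = 6.1216 m/s

6.1216


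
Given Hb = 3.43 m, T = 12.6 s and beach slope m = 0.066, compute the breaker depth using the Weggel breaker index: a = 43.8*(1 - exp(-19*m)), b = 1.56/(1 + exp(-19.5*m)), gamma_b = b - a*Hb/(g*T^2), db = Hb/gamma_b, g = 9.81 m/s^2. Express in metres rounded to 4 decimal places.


a = 43.8 * (1 - exp(-19 * m))
exp(-19 * 0.066) = exp(-1.2540) = 0.285361
a = 43.8 * (1 - 0.285361) = 31.301185
b = 1.56 / (1 + exp(-19.5 * m))
exp(-19.5 * 0.066) = exp(-1.2870) = 0.276098
b = 1.56 / (1 + 0.276098) = 1.222477
Hb / (g * T^2) = 3.43 / (9.81 * 12.6^2) = 3.43 / 1557.4356 = 0.00220234
gamma_b = b - a * Hb/(g*T^2) = 1.222477 - 31.301185 * 0.00220234 = 1.153541
db = Hb / gamma_b = 3.43 / 1.153541
db = 2.9735 m

2.9735


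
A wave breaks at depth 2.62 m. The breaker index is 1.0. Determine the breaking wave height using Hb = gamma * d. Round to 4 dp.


Hb = gamma * d
Hb = 1.0 * 2.62
Hb = 2.6200 m

2.6200


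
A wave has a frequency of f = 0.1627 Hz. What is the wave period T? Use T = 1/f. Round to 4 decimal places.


T = 1 / f
T = 1 / 0.1627
T = 6.1463 s

6.1463


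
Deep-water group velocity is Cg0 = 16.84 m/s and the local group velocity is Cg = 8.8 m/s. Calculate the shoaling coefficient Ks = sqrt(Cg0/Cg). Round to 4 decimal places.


Ks = sqrt(Cg0 / Cg)
Ks = sqrt(16.84 / 8.8)
Ks = sqrt(1.9136)
Ks = 1.3833

1.3833


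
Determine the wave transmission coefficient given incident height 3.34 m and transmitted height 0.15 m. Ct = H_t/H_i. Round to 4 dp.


Ct = H_t / H_i
Ct = 0.15 / 3.34
Ct = 0.0449

0.0449


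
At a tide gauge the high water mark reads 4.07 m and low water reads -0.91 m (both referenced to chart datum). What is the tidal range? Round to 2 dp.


Tidal range = High water - Low water
Tidal range = 4.07 - (-0.91)
Tidal range = 4.98 m

4.98


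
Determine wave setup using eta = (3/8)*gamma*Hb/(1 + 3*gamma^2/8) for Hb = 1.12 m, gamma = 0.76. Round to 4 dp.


eta = (3/8) * gamma * Hb / (1 + 3*gamma^2/8)
Numerator = (3/8) * 0.76 * 1.12 = 0.319200
Denominator = 1 + 3*0.76^2/8 = 1 + 0.216600 = 1.216600
eta = 0.319200 / 1.216600
eta = 0.2624 m

0.2624


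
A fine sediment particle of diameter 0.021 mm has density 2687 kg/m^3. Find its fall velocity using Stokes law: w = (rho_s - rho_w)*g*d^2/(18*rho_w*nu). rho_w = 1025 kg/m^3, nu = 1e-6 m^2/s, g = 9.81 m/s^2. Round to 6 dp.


w = (rho_s - rho_w) * g * d^2 / (18 * rho_w * nu)
d = 0.021 mm = 0.000021 m
rho_s - rho_w = 2687 - 1025 = 1662
Numerator = 1662 * 9.81 * (0.000021)^2 = 0.000007190161
Denominator = 18 * 1025 * 1e-6 = 0.018450
w = 0.000390 m/s

0.000390


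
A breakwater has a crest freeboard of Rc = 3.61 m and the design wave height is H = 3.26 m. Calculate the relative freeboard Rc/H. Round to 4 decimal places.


Relative freeboard = Rc / H
= 3.61 / 3.26
= 1.1074

1.1074


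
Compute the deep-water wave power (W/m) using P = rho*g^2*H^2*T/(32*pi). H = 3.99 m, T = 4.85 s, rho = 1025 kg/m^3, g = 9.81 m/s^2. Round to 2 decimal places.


P = rho * g^2 * H^2 * T / (32 * pi)
P = 1025 * 9.81^2 * 3.99^2 * 4.85 / (32 * pi)
P = 1025 * 96.2361 * 15.9201 * 4.85 / 100.53096
P = 75761.67 W/m

75761.67


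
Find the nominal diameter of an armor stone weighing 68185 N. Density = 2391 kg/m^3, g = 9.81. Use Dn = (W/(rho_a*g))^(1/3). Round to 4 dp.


V = W / (rho_a * g)
V = 68185 / (2391 * 9.81)
V = 68185 / 23455.71
V = 2.906968 m^3
Dn = V^(1/3) = 2.906968^(1/3)
Dn = 1.4272 m

1.4272


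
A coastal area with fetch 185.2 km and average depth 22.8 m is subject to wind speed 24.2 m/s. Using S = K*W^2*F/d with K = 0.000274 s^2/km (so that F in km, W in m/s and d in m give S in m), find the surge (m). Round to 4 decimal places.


S = K * W^2 * F / d
W^2 = 24.2^2 = 585.64
S = 0.000274 * 585.64 * 185.2 / 22.8
Numerator = 0.000274 * 585.64 * 185.2 = 29.718185
S = 29.718185 / 22.8 = 1.3034 m

1.3034


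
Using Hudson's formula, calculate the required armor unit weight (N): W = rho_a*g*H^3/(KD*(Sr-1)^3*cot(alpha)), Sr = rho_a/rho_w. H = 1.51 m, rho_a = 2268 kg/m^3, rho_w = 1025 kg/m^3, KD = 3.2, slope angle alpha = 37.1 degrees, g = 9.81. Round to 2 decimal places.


Sr = rho_a / rho_w = 2268 / 1025 = 2.212683
(Sr - 1) = 1.212683
(Sr - 1)^3 = 1.783371
cot(37.1) = 1 / tan(37.1) = 1 / 0.756294 = 1.322237
Numerator = 2268 * 9.81 * 1.51^3 = 76602.4922
Denominator = 3.2 * 1.783371 * 1.322237 = 7.545727
W = 76602.4922 / 7.545727
W = 10151.77 N

10151.77


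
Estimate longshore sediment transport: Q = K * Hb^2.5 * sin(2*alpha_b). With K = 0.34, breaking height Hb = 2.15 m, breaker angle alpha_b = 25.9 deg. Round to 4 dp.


Q = K * Hb^2.5 * sin(2 * alpha_b)
Hb^2.5 = 2.15^2.5 = 6.777915
sin(2 * 25.9) = sin(51.8) = 0.785857
Q = 0.34 * 6.777915 * 0.785857
Q = 1.8110 m^3/s

1.8110


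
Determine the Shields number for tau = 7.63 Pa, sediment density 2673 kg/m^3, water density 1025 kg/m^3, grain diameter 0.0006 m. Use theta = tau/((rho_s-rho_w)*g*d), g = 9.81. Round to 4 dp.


theta = tau / ((rho_s - rho_w) * g * d)
rho_s - rho_w = 2673 - 1025 = 1648
Denominator = 1648 * 9.81 * 0.0006 = 9.700128
theta = 7.63 / 9.700128
theta = 0.7866

0.7866


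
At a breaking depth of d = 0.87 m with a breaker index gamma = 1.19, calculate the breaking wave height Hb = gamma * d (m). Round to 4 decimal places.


Hb = gamma * d
Hb = 1.19 * 0.87
Hb = 1.0353 m

1.0353


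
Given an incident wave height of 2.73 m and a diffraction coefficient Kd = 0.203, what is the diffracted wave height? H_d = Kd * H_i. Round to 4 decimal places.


H_d = Kd * H_i
H_d = 0.203 * 2.73
H_d = 0.5542 m

0.5542


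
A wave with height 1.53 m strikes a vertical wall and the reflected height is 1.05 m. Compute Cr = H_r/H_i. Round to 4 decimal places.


Cr = H_r / H_i
Cr = 1.05 / 1.53
Cr = 0.6863

0.6863


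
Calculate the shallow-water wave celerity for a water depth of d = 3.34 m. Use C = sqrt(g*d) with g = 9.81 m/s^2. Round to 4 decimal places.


Using the shallow-water approximation:
C = sqrt(g * d) = sqrt(9.81 * 3.34)
C = sqrt(32.7654)
C = 5.7241 m/s

5.7241


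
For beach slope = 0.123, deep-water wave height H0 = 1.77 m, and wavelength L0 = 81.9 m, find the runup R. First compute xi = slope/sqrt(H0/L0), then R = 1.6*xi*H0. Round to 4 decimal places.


xi = slope / sqrt(H0/L0)
H0/L0 = 1.77/81.9 = 0.021612
sqrt(0.021612) = 0.147009
xi = 0.123 / 0.147009 = 0.836682
R = 1.6 * xi * H0 = 1.6 * 0.836682 * 1.77
R = 2.3695 m

2.3695


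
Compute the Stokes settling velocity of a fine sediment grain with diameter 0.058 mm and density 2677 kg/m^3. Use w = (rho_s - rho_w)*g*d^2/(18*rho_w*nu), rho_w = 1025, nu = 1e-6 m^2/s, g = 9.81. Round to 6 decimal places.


w = (rho_s - rho_w) * g * d^2 / (18 * rho_w * nu)
d = 0.058 mm = 0.000058 m
rho_s - rho_w = 2677 - 1025 = 1652
Numerator = 1652 * 9.81 * (0.000058)^2 = 0.000054517388
Denominator = 18 * 1025 * 1e-6 = 0.018450
w = 0.002955 m/s

0.002955


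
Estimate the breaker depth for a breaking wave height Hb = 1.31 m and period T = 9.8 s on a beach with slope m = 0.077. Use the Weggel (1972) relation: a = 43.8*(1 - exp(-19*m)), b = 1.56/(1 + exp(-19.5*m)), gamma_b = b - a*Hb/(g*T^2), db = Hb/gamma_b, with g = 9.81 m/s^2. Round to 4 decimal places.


a = 43.8 * (1 - exp(-19 * m))
exp(-19 * 0.077) = exp(-1.4630) = 0.231541
a = 43.8 * (1 - 0.231541) = 33.658521
b = 1.56 / (1 + exp(-19.5 * m))
exp(-19.5 * 0.077) = exp(-1.5015) = 0.222796
b = 1.56 / (1 + 0.222796) = 1.275765
Hb / (g * T^2) = 1.31 / (9.81 * 9.8^2) = 1.31 / 942.1524 = 0.00139043
gamma_b = b - a * Hb/(g*T^2) = 1.275765 - 33.658521 * 0.00139043 = 1.228965
db = Hb / gamma_b = 1.31 / 1.228965
db = 1.0659 m

1.0659


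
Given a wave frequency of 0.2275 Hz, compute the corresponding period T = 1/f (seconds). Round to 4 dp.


T = 1 / f
T = 1 / 0.2275
T = 4.3956 s

4.3956


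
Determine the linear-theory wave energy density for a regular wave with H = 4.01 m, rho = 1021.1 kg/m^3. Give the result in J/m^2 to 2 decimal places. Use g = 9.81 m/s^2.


E = (1/8) * rho * g * H^2
E = (1/8) * 1021.1 * 9.81 * 4.01^2
E = 0.125 * 1021.1 * 9.81 * 16.0801
E = 20134.28 J/m^2

20134.28


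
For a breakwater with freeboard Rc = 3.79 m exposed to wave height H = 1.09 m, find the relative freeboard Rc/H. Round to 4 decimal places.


Relative freeboard = Rc / H
= 3.79 / 1.09
= 3.4771

3.4771


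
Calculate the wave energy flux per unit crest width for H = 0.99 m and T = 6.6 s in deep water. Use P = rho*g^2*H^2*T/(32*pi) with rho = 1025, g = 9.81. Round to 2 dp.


P = rho * g^2 * H^2 * T / (32 * pi)
P = 1025 * 9.81^2 * 0.99^2 * 6.6 / (32 * pi)
P = 1025 * 96.2361 * 0.9801 * 6.6 / 100.53096
P = 6347.11 W/m

6347.11


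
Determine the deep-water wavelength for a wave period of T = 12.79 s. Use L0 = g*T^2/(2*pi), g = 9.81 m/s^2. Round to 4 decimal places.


L0 = g * T^2 / (2 * pi)
L0 = 9.81 * 12.79^2 / (2 * pi)
L0 = 9.81 * 163.5841 / 6.28319
L0 = 1604.7600 / 6.28319
L0 = 255.4055 m

255.4055


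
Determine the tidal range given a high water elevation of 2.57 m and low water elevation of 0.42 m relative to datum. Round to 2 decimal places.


Tidal range = High water - Low water
Tidal range = 2.57 - (0.42)
Tidal range = 2.15 m

2.15


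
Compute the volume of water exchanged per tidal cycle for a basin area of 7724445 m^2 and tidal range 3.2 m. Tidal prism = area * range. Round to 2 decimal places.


Tidal prism = Area * Tidal range
P = 7724445 * 3.2
P = 24718224.00 m^3

24718224.00


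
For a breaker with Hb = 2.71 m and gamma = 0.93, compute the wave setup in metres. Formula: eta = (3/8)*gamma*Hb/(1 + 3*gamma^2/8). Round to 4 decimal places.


eta = (3/8) * gamma * Hb / (1 + 3*gamma^2/8)
Numerator = (3/8) * 0.93 * 2.71 = 0.945113
Denominator = 1 + 3*0.93^2/8 = 1 + 0.324338 = 1.324338
eta = 0.945113 / 1.324338
eta = 0.7136 m

0.7136


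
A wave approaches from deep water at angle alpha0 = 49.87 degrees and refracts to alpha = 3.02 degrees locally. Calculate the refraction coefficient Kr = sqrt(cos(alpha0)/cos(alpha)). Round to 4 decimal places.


Kr = sqrt(cos(alpha0) / cos(alpha))
cos(49.87) = 0.644524
cos(3.02) = 0.998611
Kr = sqrt(0.644524 / 0.998611)
Kr = sqrt(0.645420)
Kr = 0.8034

0.8034


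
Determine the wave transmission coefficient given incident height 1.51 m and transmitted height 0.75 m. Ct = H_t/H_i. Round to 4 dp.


Ct = H_t / H_i
Ct = 0.75 / 1.51
Ct = 0.4967

0.4967


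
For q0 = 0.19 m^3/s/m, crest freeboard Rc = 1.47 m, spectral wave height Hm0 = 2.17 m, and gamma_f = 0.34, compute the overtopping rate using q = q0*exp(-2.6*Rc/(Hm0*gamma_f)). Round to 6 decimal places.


q = q0 * exp(-2.6 * Rc / (Hm0 * gamma_f))
Exponent = -2.6 * 1.47 / (2.17 * 0.34)
= -2.6 * 1.47 / 0.7378
= -5.180266
exp(-5.180266) = 0.005627
q = 0.19 * 0.005627
q = 0.001069 m^3/s/m

0.001069


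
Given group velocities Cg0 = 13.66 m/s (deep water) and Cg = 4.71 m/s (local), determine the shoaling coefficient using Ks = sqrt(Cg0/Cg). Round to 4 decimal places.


Ks = sqrt(Cg0 / Cg)
Ks = sqrt(13.66 / 4.71)
Ks = sqrt(2.9002)
Ks = 1.7030

1.7030


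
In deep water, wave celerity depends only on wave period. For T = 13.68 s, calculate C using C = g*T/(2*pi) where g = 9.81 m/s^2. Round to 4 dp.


We use the deep-water celerity formula:
C = g * T / (2 * pi)
C = 9.81 * 13.68 / (2 * 3.14159...)
C = 134.200800 / 6.283185
C = 21.3587 m/s

21.3587


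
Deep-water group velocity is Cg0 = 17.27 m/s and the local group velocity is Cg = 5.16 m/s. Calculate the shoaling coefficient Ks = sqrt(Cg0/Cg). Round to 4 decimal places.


Ks = sqrt(Cg0 / Cg)
Ks = sqrt(17.27 / 5.16)
Ks = sqrt(3.3469)
Ks = 1.8295

1.8295


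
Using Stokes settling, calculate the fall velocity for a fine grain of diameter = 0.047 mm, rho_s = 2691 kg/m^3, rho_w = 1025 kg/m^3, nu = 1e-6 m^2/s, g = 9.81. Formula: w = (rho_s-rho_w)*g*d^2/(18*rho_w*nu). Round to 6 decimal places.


w = (rho_s - rho_w) * g * d^2 / (18 * rho_w * nu)
d = 0.047 mm = 0.000047 m
rho_s - rho_w = 2691 - 1025 = 1666
Numerator = 1666 * 9.81 * (0.000047)^2 = 0.000036102703
Denominator = 18 * 1025 * 1e-6 = 0.018450
w = 0.001957 m/s

0.001957


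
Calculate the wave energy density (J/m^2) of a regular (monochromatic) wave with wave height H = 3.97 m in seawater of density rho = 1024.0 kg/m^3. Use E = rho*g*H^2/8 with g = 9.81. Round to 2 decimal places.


E = (1/8) * rho * g * H^2
E = (1/8) * 1024.0 * 9.81 * 3.97^2
E = 0.125 * 1024.0 * 9.81 * 15.7609
E = 19790.65 J/m^2

19790.65


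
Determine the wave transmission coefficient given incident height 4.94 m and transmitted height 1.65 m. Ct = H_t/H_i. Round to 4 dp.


Ct = H_t / H_i
Ct = 1.65 / 4.94
Ct = 0.3340

0.3340


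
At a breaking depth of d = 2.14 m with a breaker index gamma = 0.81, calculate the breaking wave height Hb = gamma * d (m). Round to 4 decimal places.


Hb = gamma * d
Hb = 0.81 * 2.14
Hb = 1.7334 m

1.7334


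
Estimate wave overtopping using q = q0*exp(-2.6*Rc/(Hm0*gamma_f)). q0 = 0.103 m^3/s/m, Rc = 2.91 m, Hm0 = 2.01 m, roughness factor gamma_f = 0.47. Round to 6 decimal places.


q = q0 * exp(-2.6 * Rc / (Hm0 * gamma_f))
Exponent = -2.6 * 2.91 / (2.01 * 0.47)
= -2.6 * 2.91 / 0.9447
= -8.008892
exp(-8.008892) = 0.000332
q = 0.103 * 0.000332
q = 0.000034 m^3/s/m

0.000034


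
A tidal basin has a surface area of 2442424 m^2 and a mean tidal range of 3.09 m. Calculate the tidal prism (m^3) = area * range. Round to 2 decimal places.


Tidal prism = Area * Tidal range
P = 2442424 * 3.09
P = 7547090.16 m^3

7547090.16


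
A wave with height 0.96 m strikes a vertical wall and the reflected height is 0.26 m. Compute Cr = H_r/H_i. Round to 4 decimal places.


Cr = H_r / H_i
Cr = 0.26 / 0.96
Cr = 0.2708

0.2708


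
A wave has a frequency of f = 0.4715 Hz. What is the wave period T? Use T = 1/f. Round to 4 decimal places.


T = 1 / f
T = 1 / 0.4715
T = 2.1209 s

2.1209


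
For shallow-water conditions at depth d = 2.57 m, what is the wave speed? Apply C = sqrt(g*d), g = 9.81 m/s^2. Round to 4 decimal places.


Using the shallow-water approximation:
C = sqrt(g * d) = sqrt(9.81 * 2.57)
C = sqrt(25.2117)
C = 5.0211 m/s

5.0211


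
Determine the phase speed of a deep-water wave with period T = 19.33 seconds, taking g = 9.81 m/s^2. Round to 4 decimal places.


We use the deep-water celerity formula:
C = g * T / (2 * pi)
C = 9.81 * 19.33 / (2 * 3.14159...)
C = 189.627300 / 6.283185
C = 30.1801 m/s

30.1801


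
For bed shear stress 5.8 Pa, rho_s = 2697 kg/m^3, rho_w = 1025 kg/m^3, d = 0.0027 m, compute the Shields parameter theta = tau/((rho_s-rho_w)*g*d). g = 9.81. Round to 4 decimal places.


theta = tau / ((rho_s - rho_w) * g * d)
rho_s - rho_w = 2697 - 1025 = 1672
Denominator = 1672 * 9.81 * 0.0027 = 44.286264
theta = 5.8 / 44.286264
theta = 0.1310

0.1310


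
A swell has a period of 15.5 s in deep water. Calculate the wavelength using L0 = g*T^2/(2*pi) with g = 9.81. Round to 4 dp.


L0 = g * T^2 / (2 * pi)
L0 = 9.81 * 15.5^2 / (2 * pi)
L0 = 9.81 * 240.2500 / 6.28319
L0 = 2356.8525 / 6.28319
L0 = 375.1047 m

375.1047


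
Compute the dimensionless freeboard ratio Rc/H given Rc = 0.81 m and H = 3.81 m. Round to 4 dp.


Relative freeboard = Rc / H
= 0.81 / 3.81
= 0.2126

0.2126


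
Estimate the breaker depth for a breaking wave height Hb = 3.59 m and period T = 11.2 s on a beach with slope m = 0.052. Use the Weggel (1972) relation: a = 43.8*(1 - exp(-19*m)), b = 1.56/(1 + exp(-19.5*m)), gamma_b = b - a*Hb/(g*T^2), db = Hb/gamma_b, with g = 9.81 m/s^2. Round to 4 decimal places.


a = 43.8 * (1 - exp(-19 * m))
exp(-19 * 0.052) = exp(-0.9880) = 0.372321
a = 43.8 * (1 - 0.372321) = 27.492358
b = 1.56 / (1 + exp(-19.5 * m))
exp(-19.5 * 0.052) = exp(-1.0140) = 0.362765
b = 1.56 / (1 + 0.362765) = 1.144731
Hb / (g * T^2) = 3.59 / (9.81 * 11.2^2) = 3.59 / 1230.5664 = 0.00291736
gamma_b = b - a * Hb/(g*T^2) = 1.144731 - 27.492358 * 0.00291736 = 1.064526
db = Hb / gamma_b = 3.59 / 1.064526
db = 3.3724 m

3.3724


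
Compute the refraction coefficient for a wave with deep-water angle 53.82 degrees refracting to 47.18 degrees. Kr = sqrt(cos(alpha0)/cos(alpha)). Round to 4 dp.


Kr = sqrt(cos(alpha0) / cos(alpha))
cos(53.82) = 0.590324
cos(47.18) = 0.679697
Kr = sqrt(0.590324 / 0.679697)
Kr = sqrt(0.868510)
Kr = 0.9319

0.9319


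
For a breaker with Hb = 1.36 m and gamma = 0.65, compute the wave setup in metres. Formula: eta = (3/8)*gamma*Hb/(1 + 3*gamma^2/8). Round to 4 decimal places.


eta = (3/8) * gamma * Hb / (1 + 3*gamma^2/8)
Numerator = (3/8) * 0.65 * 1.36 = 0.331500
Denominator = 1 + 3*0.65^2/8 = 1 + 0.158438 = 1.158438
eta = 0.331500 / 1.158438
eta = 0.2862 m

0.2862


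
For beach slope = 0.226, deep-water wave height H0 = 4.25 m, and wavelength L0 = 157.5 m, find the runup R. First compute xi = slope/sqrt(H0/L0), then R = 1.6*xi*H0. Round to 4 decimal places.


xi = slope / sqrt(H0/L0)
H0/L0 = 4.25/157.5 = 0.026984
sqrt(0.026984) = 0.164268
xi = 0.226 / 0.164268 = 1.375797
R = 1.6 * xi * H0 = 1.6 * 1.375797 * 4.25
R = 9.3554 m

9.3554


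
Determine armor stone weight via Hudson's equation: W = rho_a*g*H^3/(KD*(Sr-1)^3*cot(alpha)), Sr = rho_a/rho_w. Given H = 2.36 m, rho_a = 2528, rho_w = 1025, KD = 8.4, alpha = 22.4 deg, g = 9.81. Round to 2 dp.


Sr = rho_a / rho_w = 2528 / 1025 = 2.466341
(Sr - 1) = 1.466341
(Sr - 1)^3 = 3.152865
cot(22.4) = 1 / tan(22.4) = 1 / 0.412170 = 2.426182
Numerator = 2528 * 9.81 * 2.36^3 = 325973.3426
Denominator = 8.4 * 3.152865 * 2.426182 = 64.255156
W = 325973.3426 / 64.255156
W = 5073.11 N

5073.11


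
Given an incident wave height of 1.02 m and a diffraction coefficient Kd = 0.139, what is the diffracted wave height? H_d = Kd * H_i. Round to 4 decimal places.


H_d = Kd * H_i
H_d = 0.139 * 1.02
H_d = 0.1418 m

0.1418


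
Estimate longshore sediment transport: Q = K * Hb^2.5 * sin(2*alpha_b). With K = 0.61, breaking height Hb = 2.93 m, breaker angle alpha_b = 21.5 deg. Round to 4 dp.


Q = K * Hb^2.5 * sin(2 * alpha_b)
Hb^2.5 = 2.93^2.5 = 14.694982
sin(2 * 21.5) = sin(43.0) = 0.681998
Q = 0.61 * 14.694982 * 0.681998
Q = 6.1134 m^3/s

6.1134


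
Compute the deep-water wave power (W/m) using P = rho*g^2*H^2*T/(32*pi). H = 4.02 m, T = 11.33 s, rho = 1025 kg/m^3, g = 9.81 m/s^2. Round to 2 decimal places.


P = rho * g^2 * H^2 * T / (32 * pi)
P = 1025 * 9.81^2 * 4.02^2 * 11.33 / (32 * pi)
P = 1025 * 96.2361 * 16.1604 * 11.33 / 100.53096
P = 179656.96 W/m

179656.96


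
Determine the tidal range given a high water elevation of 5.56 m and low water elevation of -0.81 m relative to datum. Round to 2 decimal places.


Tidal range = High water - Low water
Tidal range = 5.56 - (-0.81)
Tidal range = 6.37 m

6.37


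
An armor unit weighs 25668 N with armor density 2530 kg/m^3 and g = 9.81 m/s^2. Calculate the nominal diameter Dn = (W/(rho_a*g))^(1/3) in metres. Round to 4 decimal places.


V = W / (rho_a * g)
V = 25668 / (2530 * 9.81)
V = 25668 / 24819.30
V = 1.034195 m^3
Dn = V^(1/3) = 1.034195^(1/3)
Dn = 1.0113 m

1.0113


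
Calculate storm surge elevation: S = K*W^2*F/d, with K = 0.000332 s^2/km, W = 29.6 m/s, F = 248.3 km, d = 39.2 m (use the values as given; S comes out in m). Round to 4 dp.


S = K * W^2 * F / d
W^2 = 29.6^2 = 876.16
S = 0.000332 * 876.16 * 248.3 / 39.2
Numerator = 0.000332 * 876.16 * 248.3 = 72.226775
S = 72.226775 / 39.2 = 1.8425 m

1.8425


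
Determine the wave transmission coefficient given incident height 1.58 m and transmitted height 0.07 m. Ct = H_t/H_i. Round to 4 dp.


Ct = H_t / H_i
Ct = 0.07 / 1.58
Ct = 0.0443

0.0443


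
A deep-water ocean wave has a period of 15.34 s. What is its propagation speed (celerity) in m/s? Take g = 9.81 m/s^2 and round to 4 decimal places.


We use the deep-water celerity formula:
C = g * T / (2 * pi)
C = 9.81 * 15.34 / (2 * 3.14159...)
C = 150.485400 / 6.283185
C = 23.9505 m/s

23.9505


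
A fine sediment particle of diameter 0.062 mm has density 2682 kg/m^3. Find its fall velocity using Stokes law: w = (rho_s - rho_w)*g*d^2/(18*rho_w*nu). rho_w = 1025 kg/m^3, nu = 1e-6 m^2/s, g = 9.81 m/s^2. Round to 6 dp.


w = (rho_s - rho_w) * g * d^2 / (18 * rho_w * nu)
d = 0.062 mm = 0.000062 m
rho_s - rho_w = 2682 - 1025 = 1657
Numerator = 1657 * 9.81 * (0.000062)^2 = 0.000062484873
Denominator = 18 * 1025 * 1e-6 = 0.018450
w = 0.003387 m/s

0.003387


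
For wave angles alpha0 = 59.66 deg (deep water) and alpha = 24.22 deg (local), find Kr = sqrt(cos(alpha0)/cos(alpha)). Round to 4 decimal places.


Kr = sqrt(cos(alpha0) / cos(alpha))
cos(59.66) = 0.505130
cos(24.22) = 0.911977
Kr = sqrt(0.505130 / 0.911977)
Kr = sqrt(0.553885)
Kr = 0.7442

0.7442


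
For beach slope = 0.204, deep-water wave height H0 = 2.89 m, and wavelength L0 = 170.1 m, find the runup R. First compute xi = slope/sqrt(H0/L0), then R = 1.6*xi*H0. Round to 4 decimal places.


xi = slope / sqrt(H0/L0)
H0/L0 = 2.89/170.1 = 0.016990
sqrt(0.016990) = 0.130346
xi = 0.204 / 0.130346 = 1.565069
R = 1.6 * xi * H0 = 1.6 * 1.565069 * 2.89
R = 7.2369 m

7.2369


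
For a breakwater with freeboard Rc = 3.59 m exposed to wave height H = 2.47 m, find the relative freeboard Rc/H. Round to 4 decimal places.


Relative freeboard = Rc / H
= 3.59 / 2.47
= 1.4534

1.4534


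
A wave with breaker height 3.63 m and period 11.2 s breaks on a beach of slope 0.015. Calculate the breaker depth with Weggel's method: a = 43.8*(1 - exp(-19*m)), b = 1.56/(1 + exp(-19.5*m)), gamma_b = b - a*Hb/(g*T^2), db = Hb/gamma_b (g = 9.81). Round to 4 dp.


a = 43.8 * (1 - exp(-19 * m))
exp(-19 * 0.015) = exp(-0.2850) = 0.752014
a = 43.8 * (1 - 0.752014) = 10.861776
b = 1.56 / (1 + exp(-19.5 * m))
exp(-19.5 * 0.015) = exp(-0.2925) = 0.746395
b = 1.56 / (1 + 0.746395) = 0.893269
Hb / (g * T^2) = 3.63 / (9.81 * 11.2^2) = 3.63 / 1230.5664 = 0.00294986
gamma_b = b - a * Hb/(g*T^2) = 0.893269 - 10.861776 * 0.00294986 = 0.861228
db = Hb / gamma_b = 3.63 / 0.861228
db = 4.2149 m

4.2149


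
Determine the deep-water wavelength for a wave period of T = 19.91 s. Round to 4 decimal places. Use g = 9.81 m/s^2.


L0 = g * T^2 / (2 * pi)
L0 = 9.81 * 19.91^2 / (2 * pi)
L0 = 9.81 * 396.4081 / 6.28319
L0 = 3888.7635 / 6.28319
L0 = 618.9159 m

618.9159


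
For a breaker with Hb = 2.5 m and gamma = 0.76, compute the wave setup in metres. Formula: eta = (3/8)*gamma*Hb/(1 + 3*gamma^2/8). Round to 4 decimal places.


eta = (3/8) * gamma * Hb / (1 + 3*gamma^2/8)
Numerator = (3/8) * 0.76 * 2.5 = 0.712500
Denominator = 1 + 3*0.76^2/8 = 1 + 0.216600 = 1.216600
eta = 0.712500 / 1.216600
eta = 0.5856 m

0.5856


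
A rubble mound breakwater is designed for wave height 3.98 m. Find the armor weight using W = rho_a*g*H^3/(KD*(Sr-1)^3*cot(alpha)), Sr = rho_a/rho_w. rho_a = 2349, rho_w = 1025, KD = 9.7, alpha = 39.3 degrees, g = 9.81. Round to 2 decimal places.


Sr = rho_a / rho_w = 2349 / 1025 = 2.291707
(Sr - 1) = 1.291707
(Sr - 1)^3 = 2.155224
cot(39.3) = 1 / tan(39.3) = 1 / 0.818491 = 1.221761
Numerator = 2349 * 9.81 * 3.98^3 = 1452784.6430
Denominator = 9.7 * 2.155224 * 1.221761 = 25.541738
W = 1452784.6430 / 25.541738
W = 56878.85 N

56878.85


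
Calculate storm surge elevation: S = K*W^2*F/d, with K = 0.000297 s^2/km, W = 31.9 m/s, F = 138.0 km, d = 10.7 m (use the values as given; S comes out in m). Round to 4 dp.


S = K * W^2 * F / d
W^2 = 31.9^2 = 1017.61
S = 0.000297 * 1017.61 * 138.0 / 10.7
Numerator = 0.000297 * 1017.61 * 138.0 = 41.707763
S = 41.707763 / 10.7 = 3.8979 m

3.8979


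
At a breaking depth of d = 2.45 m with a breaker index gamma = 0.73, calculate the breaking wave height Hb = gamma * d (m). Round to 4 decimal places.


Hb = gamma * d
Hb = 0.73 * 2.45
Hb = 1.7885 m

1.7885


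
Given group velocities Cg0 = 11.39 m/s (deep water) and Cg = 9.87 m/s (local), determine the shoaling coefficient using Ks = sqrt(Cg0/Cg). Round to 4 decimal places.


Ks = sqrt(Cg0 / Cg)
Ks = sqrt(11.39 / 9.87)
Ks = sqrt(1.1540)
Ks = 1.0742

1.0742


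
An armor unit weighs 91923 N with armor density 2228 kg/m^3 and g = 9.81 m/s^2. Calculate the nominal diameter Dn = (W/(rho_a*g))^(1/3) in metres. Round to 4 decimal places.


V = W / (rho_a * g)
V = 91923 / (2228 * 9.81)
V = 91923 / 21856.68
V = 4.205717 m^3
Dn = V^(1/3) = 4.205717^(1/3)
Dn = 1.6142 m

1.6142


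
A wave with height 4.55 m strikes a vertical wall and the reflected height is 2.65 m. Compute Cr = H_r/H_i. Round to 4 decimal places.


Cr = H_r / H_i
Cr = 2.65 / 4.55
Cr = 0.5824

0.5824


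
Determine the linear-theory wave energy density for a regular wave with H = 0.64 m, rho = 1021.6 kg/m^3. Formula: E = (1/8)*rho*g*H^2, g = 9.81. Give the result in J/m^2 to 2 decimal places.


E = (1/8) * rho * g * H^2
E = (1/8) * 1021.6 * 9.81 * 0.64^2
E = 0.125 * 1021.6 * 9.81 * 0.4096
E = 513.12 J/m^2

513.12


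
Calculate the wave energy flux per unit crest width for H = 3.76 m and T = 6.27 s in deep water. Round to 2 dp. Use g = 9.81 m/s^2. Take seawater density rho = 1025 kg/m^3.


P = rho * g^2 * H^2 * T / (32 * pi)
P = 1025 * 9.81^2 * 3.76^2 * 6.27 / (32 * pi)
P = 1025 * 96.2361 * 14.1376 * 6.27 / 100.53096
P = 86977.17 W/m

86977.17


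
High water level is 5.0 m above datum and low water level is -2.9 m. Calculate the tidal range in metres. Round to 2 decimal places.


Tidal range = High water - Low water
Tidal range = 5.0 - (-2.9)
Tidal range = 7.90 m

7.90


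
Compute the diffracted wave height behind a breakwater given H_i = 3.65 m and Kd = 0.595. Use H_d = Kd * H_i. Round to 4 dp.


H_d = Kd * H_i
H_d = 0.595 * 3.65
H_d = 2.1718 m

2.1718


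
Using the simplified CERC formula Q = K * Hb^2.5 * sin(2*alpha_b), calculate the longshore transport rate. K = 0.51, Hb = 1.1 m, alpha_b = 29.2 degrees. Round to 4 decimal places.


Q = K * Hb^2.5 * sin(2 * alpha_b)
Hb^2.5 = 1.1^2.5 = 1.269059
sin(2 * 29.2) = sin(58.4) = 0.851727
Q = 0.51 * 1.269059 * 0.851727
Q = 0.5513 m^3/s

0.5513


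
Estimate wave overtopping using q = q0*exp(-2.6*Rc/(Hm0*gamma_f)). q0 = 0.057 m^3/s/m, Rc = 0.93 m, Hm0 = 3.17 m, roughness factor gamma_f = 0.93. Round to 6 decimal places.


q = q0 * exp(-2.6 * Rc / (Hm0 * gamma_f))
Exponent = -2.6 * 0.93 / (3.17 * 0.93)
= -2.6 * 0.93 / 2.9481
= -0.820189
exp(-0.820189) = 0.440348
q = 0.057 * 0.440348
q = 0.025100 m^3/s/m

0.025100


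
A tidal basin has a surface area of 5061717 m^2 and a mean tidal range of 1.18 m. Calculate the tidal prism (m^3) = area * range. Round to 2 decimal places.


Tidal prism = Area * Tidal range
P = 5061717 * 1.18
P = 5972826.06 m^3

5972826.06


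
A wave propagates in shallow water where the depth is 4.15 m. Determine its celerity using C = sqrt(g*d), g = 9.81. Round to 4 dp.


Using the shallow-water approximation:
C = sqrt(g * d) = sqrt(9.81 * 4.15)
C = sqrt(40.7115)
C = 6.3806 m/s

6.3806


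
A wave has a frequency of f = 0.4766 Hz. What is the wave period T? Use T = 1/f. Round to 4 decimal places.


T = 1 / f
T = 1 / 0.4766
T = 2.0982 s

2.0982


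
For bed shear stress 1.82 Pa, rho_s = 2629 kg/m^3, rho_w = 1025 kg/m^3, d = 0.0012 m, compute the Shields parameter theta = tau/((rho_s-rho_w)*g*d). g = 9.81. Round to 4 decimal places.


theta = tau / ((rho_s - rho_w) * g * d)
rho_s - rho_w = 2629 - 1025 = 1604
Denominator = 1604 * 9.81 * 0.0012 = 18.882288
theta = 1.82 / 18.882288
theta = 0.0964

0.0964


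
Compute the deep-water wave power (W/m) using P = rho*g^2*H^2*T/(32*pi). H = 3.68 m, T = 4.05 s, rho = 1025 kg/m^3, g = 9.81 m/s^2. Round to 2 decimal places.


P = rho * g^2 * H^2 * T / (32 * pi)
P = 1025 * 9.81^2 * 3.68^2 * 4.05 / (32 * pi)
P = 1025 * 96.2361 * 13.5424 * 4.05 / 100.53096
P = 53816.16 W/m

53816.16


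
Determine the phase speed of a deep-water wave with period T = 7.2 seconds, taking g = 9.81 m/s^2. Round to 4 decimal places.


We use the deep-water celerity formula:
C = g * T / (2 * pi)
C = 9.81 * 7.2 / (2 * 3.14159...)
C = 70.632000 / 6.283185
C = 11.2414 m/s

11.2414


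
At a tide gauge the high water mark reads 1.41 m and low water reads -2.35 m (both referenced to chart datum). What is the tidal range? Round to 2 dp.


Tidal range = High water - Low water
Tidal range = 1.41 - (-2.35)
Tidal range = 3.76 m

3.76


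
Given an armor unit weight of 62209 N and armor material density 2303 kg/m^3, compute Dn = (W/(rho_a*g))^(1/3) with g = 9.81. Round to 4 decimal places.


V = W / (rho_a * g)
V = 62209 / (2303 * 9.81)
V = 62209 / 22592.43
V = 2.753533 m^3
Dn = V^(1/3) = 2.753533^(1/3)
Dn = 1.4016 m

1.4016


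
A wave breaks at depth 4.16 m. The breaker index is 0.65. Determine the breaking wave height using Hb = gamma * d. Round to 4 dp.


Hb = gamma * d
Hb = 0.65 * 4.16
Hb = 2.7040 m

2.7040


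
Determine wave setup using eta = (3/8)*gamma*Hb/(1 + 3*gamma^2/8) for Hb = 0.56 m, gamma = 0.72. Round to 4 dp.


eta = (3/8) * gamma * Hb / (1 + 3*gamma^2/8)
Numerator = (3/8) * 0.72 * 0.56 = 0.151200
Denominator = 1 + 3*0.72^2/8 = 1 + 0.194400 = 1.194400
eta = 0.151200 / 1.194400
eta = 0.1266 m

0.1266


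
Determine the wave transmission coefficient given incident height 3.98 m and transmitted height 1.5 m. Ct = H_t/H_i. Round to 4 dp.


Ct = H_t / H_i
Ct = 1.5 / 3.98
Ct = 0.3769

0.3769


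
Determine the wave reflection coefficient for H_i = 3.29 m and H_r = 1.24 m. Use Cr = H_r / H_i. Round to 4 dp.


Cr = H_r / H_i
Cr = 1.24 / 3.29
Cr = 0.3769

0.3769


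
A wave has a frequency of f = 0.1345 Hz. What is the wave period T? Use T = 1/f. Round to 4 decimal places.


T = 1 / f
T = 1 / 0.1345
T = 7.4349 s

7.4349


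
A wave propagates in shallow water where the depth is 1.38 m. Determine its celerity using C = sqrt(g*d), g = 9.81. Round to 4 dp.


Using the shallow-water approximation:
C = sqrt(g * d) = sqrt(9.81 * 1.38)
C = sqrt(13.5378)
C = 3.6794 m/s

3.6794


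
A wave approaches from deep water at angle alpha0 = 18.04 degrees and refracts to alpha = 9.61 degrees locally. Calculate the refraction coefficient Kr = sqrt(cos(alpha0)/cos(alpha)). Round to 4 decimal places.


Kr = sqrt(cos(alpha0) / cos(alpha))
cos(18.04) = 0.950841
cos(9.61) = 0.985967
Kr = sqrt(0.950841 / 0.985967)
Kr = sqrt(0.964374)
Kr = 0.9820

0.9820


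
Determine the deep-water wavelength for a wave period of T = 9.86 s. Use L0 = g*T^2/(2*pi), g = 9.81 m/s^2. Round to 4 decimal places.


L0 = g * T^2 / (2 * pi)
L0 = 9.81 * 9.86^2 / (2 * pi)
L0 = 9.81 * 97.2196 / 6.28319
L0 = 953.7243 / 6.28319
L0 = 151.7899 m

151.7899


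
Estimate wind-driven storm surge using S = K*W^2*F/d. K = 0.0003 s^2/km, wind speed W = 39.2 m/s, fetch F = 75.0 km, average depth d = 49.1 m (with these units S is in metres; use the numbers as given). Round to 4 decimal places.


S = K * W^2 * F / d
W^2 = 39.2^2 = 1536.64
S = 0.0003 * 1536.64 * 75.0 / 49.1
Numerator = 0.0003 * 1536.64 * 75.0 = 34.574400
S = 34.574400 / 49.1 = 0.7042 m

0.7042


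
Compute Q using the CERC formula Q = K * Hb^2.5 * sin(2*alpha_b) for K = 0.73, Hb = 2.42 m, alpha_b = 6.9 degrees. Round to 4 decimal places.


Q = K * Hb^2.5 * sin(2 * alpha_b)
Hb^2.5 = 2.42^2.5 = 9.110420
sin(2 * 6.9) = sin(13.8) = 0.238533
Q = 0.73 * 9.110420 * 0.238533
Q = 1.5864 m^3/s

1.5864


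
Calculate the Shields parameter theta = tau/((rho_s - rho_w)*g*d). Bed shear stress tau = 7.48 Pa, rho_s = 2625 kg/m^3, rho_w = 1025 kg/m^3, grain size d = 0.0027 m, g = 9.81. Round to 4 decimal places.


theta = tau / ((rho_s - rho_w) * g * d)
rho_s - rho_w = 2625 - 1025 = 1600
Denominator = 1600 * 9.81 * 0.0027 = 42.379200
theta = 7.48 / 42.379200
theta = 0.1765

0.1765


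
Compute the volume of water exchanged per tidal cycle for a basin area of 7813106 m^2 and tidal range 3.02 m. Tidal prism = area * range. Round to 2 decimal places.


Tidal prism = Area * Tidal range
P = 7813106 * 3.02
P = 23595580.12 m^3

23595580.12


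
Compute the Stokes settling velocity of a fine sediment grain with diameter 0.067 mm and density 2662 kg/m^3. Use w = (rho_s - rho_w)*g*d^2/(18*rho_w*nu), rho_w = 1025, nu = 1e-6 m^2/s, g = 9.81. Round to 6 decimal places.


w = (rho_s - rho_w) * g * d^2 / (18 * rho_w * nu)
d = 0.067 mm = 0.000067 m
rho_s - rho_w = 2662 - 1025 = 1637
Numerator = 1637 * 9.81 * (0.000067)^2 = 0.000072088716
Denominator = 18 * 1025 * 1e-6 = 0.018450
w = 0.003907 m/s

0.003907


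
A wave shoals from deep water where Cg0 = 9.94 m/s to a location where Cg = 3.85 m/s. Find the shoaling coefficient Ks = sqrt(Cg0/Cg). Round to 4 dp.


Ks = sqrt(Cg0 / Cg)
Ks = sqrt(9.94 / 3.85)
Ks = sqrt(2.5818)
Ks = 1.6068

1.6068


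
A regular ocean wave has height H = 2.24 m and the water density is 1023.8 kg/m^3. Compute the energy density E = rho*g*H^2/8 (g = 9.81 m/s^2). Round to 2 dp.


E = (1/8) * rho * g * H^2
E = (1/8) * 1023.8 * 9.81 * 2.24^2
E = 0.125 * 1023.8 * 9.81 * 5.0176
E = 6299.27 J/m^2

6299.27


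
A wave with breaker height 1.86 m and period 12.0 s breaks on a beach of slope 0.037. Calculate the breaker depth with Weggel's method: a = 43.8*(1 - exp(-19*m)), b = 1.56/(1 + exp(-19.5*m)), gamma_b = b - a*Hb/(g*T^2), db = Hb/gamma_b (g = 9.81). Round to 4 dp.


a = 43.8 * (1 - exp(-19 * m))
exp(-19 * 0.037) = exp(-0.7030) = 0.495098
a = 43.8 * (1 - 0.495098) = 22.114717
b = 1.56 / (1 + exp(-19.5 * m))
exp(-19.5 * 0.037) = exp(-0.7215) = 0.486023
b = 1.56 / (1 + 0.486023) = 1.049782
Hb / (g * T^2) = 1.86 / (9.81 * 12.0^2) = 1.86 / 1412.6400 = 0.00131668
gamma_b = b - a * Hb/(g*T^2) = 1.049782 - 22.114717 * 0.00131668 = 1.020664
db = Hb / gamma_b = 1.86 / 1.020664
db = 1.8223 m

1.8223


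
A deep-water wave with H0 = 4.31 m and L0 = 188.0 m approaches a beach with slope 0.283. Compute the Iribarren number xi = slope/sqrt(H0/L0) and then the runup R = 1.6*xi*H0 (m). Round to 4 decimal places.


xi = slope / sqrt(H0/L0)
H0/L0 = 4.31/188.0 = 0.022926
sqrt(0.022926) = 0.151412
xi = 0.283 / 0.151412 = 1.869075
R = 1.6 * xi * H0 = 1.6 * 1.869075 * 4.31
R = 12.8891 m

12.8891


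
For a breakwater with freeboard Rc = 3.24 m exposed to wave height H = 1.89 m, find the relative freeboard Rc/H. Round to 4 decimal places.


Relative freeboard = Rc / H
= 3.24 / 1.89
= 1.7143

1.7143


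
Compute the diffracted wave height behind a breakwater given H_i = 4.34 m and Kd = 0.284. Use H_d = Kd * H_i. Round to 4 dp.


H_d = Kd * H_i
H_d = 0.284 * 4.34
H_d = 1.2326 m

1.2326


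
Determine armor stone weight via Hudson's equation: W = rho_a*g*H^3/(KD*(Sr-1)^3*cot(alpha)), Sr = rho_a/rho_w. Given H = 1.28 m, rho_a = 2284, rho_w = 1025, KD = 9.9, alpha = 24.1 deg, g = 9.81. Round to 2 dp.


Sr = rho_a / rho_w = 2284 / 1025 = 2.228293
(Sr - 1) = 1.228293
(Sr - 1)^3 = 1.853129
cot(24.1) = 1 / tan(24.1) = 1 / 0.447322 = 2.235528
Numerator = 2284 * 9.81 * 1.28^3 = 46988.8716
Denominator = 9.9 * 1.853129 * 2.235528 = 41.012940
W = 46988.8716 / 41.012940
W = 1145.71 N

1145.71


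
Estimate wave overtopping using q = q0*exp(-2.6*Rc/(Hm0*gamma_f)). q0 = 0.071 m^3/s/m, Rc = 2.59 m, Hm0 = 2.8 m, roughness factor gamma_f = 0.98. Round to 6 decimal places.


q = q0 * exp(-2.6 * Rc / (Hm0 * gamma_f))
Exponent = -2.6 * 2.59 / (2.8 * 0.98)
= -2.6 * 2.59 / 2.7440
= -2.454082
exp(-2.454082) = 0.085942
q = 0.071 * 0.085942
q = 0.006102 m^3/s/m

0.006102
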